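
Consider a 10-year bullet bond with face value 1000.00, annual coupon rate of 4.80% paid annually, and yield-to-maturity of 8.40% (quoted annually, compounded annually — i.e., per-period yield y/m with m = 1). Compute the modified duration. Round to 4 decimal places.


Answer: Modified duration = 7.2514

Derivation:
Coupon per period c = face * coupon_rate / m = 48.000000
Periods per year m = 1; per-period yield y/m = 0.084000
Number of cashflows N = 10
Cashflows (t years, CF_t, discount factor 1/(1+y/m)^(m*t), PV):
  t = 1.0000: CF_t = 48.000000, DF = 0.922509, PV = 44.280443
  t = 2.0000: CF_t = 48.000000, DF = 0.851023, PV = 40.849117
  t = 3.0000: CF_t = 48.000000, DF = 0.785077, PV = 37.683687
  t = 4.0000: CF_t = 48.000000, DF = 0.724241, PV = 34.763549
  t = 5.0000: CF_t = 48.000000, DF = 0.668119, PV = 32.069695
  t = 6.0000: CF_t = 48.000000, DF = 0.616346, PV = 29.584589
  t = 7.0000: CF_t = 48.000000, DF = 0.568585, PV = 27.292057
  t = 8.0000: CF_t = 48.000000, DF = 0.524524, PV = 25.177174
  t = 9.0000: CF_t = 48.000000, DF = 0.483879, PV = 23.226175
  t = 10.0000: CF_t = 1048.000000, DF = 0.446383, PV = 467.808879
Price P = sum_t PV_t = 762.735365
First compute Macaulay numerator sum_t t * PV_t:
  t * PV_t at t = 1.0000: 44.280443
  t * PV_t at t = 2.0000: 81.698234
  t * PV_t at t = 3.0000: 113.051062
  t * PV_t at t = 4.0000: 139.054196
  t * PV_t at t = 5.0000: 160.348474
  t * PV_t at t = 6.0000: 177.507536
  t * PV_t at t = 7.0000: 191.044396
  t * PV_t at t = 8.0000: 201.417391
  t * PV_t at t = 9.0000: 209.035577
  t * PV_t at t = 10.0000: 4678.088792
Macaulay duration D = 5995.526100 / 762.735365 = 7.860559
Modified duration = D / (1 + y/m) = 7.860559 / (1 + 0.084000) = 7.251438


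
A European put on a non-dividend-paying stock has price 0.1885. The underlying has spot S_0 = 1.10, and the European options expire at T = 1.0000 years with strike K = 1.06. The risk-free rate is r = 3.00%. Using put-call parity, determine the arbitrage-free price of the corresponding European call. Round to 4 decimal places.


Answer: Call price = 0.2598

Derivation:
Put-call parity: C - P = S_0 * exp(-qT) - K * exp(-rT).
S_0 * exp(-qT) = 1.1000 * 1.00000000 = 1.10000000
K * exp(-rT) = 1.0600 * 0.97044553 = 1.02867227
C = P + S*exp(-qT) - K*exp(-rT)
C = 0.1885 + 1.10000000 - 1.02867227 = 0.2598


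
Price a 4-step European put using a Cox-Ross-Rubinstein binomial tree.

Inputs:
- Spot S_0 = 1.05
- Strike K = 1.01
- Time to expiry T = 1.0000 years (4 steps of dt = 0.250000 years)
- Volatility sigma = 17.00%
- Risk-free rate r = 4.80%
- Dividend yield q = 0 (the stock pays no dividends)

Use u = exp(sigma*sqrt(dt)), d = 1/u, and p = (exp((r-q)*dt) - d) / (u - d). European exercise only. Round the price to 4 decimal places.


Answer: Price = V(0,0) = 0.0341

Derivation:
dt = T/N = 0.250000
u = exp(sigma*sqrt(dt)) = 1.088717; d = 1/u = 0.918512
p = (exp((r-q)*dt) - d) / (u - d) = 0.549691
Discount per step: exp(-r*dt) = 0.988072
Stock lattice S(k, i) with i counting down-moves:
  k=0: S(0,0) = 1.0500
  k=1: S(1,0) = 1.1432; S(1,1) = 0.9644
  k=2: S(2,0) = 1.2446; S(2,1) = 1.0500; S(2,2) = 0.8858
  k=3: S(3,0) = 1.3550; S(3,1) = 1.1432; S(3,2) = 0.9644; S(3,3) = 0.8137
  k=4: S(4,0) = 1.4752; S(4,1) = 1.2446; S(4,2) = 1.0500; S(4,3) = 0.8858; S(4,4) = 0.7474
Terminal payoffs V(N, i) = max(K - S_T, 0):
  V(4,0) = 0.000000; V(4,1) = 0.000000; V(4,2) = 0.000000; V(4,3) = 0.124152; V(4,4) = 0.262641
Backward induction: V(k, i) = exp(-r*dt) * [p * V(k+1, i) + (1-p) * V(k+1, i+1)].
  V(3,0) = exp(-r*dt) * [p*0.000000 + (1-p)*0.000000] = 0.000000
  V(3,1) = exp(-r*dt) * [p*0.000000 + (1-p)*0.000000] = 0.000000
  V(3,2) = exp(-r*dt) * [p*0.000000 + (1-p)*0.124152] = 0.055240
  V(3,3) = exp(-r*dt) * [p*0.124152 + (1-p)*0.262641] = 0.184290
  V(2,0) = exp(-r*dt) * [p*0.000000 + (1-p)*0.000000] = 0.000000
  V(2,1) = exp(-r*dt) * [p*0.000000 + (1-p)*0.055240] = 0.024578
  V(2,2) = exp(-r*dt) * [p*0.055240 + (1-p)*0.184290] = 0.112000
  V(1,0) = exp(-r*dt) * [p*0.000000 + (1-p)*0.024578] = 0.010936
  V(1,1) = exp(-r*dt) * [p*0.024578 + (1-p)*0.112000] = 0.063182
  V(0,0) = exp(-r*dt) * [p*0.010936 + (1-p)*0.063182] = 0.034052


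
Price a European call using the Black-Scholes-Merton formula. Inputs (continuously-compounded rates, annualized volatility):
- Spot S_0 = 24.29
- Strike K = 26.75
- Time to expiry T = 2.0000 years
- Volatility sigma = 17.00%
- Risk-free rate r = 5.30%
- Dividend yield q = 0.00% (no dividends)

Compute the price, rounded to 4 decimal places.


Answer: Price = 2.4301

Derivation:
d1 = (ln(S/K) + (r - q + 0.5*sigma^2) * T) / (sigma * sqrt(T)) = 0.15984885
d2 = d1 - sigma * sqrt(T) = -0.08056746
exp(-rT) = 0.89942465; exp(-qT) = 1.00000000
C = S_0 * exp(-qT) * N(d1) - K * exp(-rT) * N(d2)
N(d1) = 0.56349993; N(d2) = 0.46789297
C = 24.2900 * 1.00000000 * 0.56349993 - 26.7500 * 0.89942465 * 0.46789297 = 2.4301


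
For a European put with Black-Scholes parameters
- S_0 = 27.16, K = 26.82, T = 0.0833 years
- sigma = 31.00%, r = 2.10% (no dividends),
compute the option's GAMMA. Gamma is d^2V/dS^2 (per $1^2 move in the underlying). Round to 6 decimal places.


Answer: Gamma = 0.160754

Derivation:
d1 = 0.2050855521; d2 = 0.1156141600
phi(d1) = 0.3906401110; exp(-qT) = 1.0000000000; exp(-rT) = 0.9982522291
Gamma = exp(-qT) * phi(d1) / (S * sigma * sqrt(T)) = 1.0000000000 * 0.3906401110 / (27.1600 * 0.3100 * 0.2886173938) = 0.160754


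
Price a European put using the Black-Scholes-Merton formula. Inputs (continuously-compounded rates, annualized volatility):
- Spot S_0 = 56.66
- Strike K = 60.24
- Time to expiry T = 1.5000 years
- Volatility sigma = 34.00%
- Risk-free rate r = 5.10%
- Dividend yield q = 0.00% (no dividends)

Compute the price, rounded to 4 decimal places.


Answer: Price = 8.8523

Derivation:
d1 = (ln(S/K) + (r - q + 0.5*sigma^2) * T) / (sigma * sqrt(T)) = 0.24478546
d2 = d1 - sigma * sqrt(T) = -0.17162780
exp(-rT) = 0.92635291; exp(-qT) = 1.00000000
P = K * exp(-rT) * N(-d2) - S_0 * exp(-qT) * N(-d1)
N(-d1) = 0.40331128; N(-d2) = 0.56813492
P = 60.2400 * 0.92635291 * 0.56813492 - 56.6600 * 1.00000000 * 0.40331128 = 8.8523


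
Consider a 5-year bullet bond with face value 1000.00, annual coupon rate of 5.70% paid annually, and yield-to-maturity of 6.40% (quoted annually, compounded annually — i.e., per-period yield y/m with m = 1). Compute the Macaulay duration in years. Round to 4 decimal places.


Answer: Macaulay duration = 4.4804 years

Derivation:
Coupon per period c = face * coupon_rate / m = 57.000000
Periods per year m = 1; per-period yield y/m = 0.064000
Number of cashflows N = 5
Cashflows (t years, CF_t, discount factor 1/(1+y/m)^(m*t), PV):
  t = 1.0000: CF_t = 57.000000, DF = 0.939850, PV = 53.571429
  t = 2.0000: CF_t = 57.000000, DF = 0.883317, PV = 50.349087
  t = 3.0000: CF_t = 57.000000, DF = 0.830185, PV = 47.320570
  t = 4.0000: CF_t = 57.000000, DF = 0.780249, PV = 44.474220
  t = 5.0000: CF_t = 1057.000000, DF = 0.733317, PV = 775.116260
Price P = sum_t PV_t = 970.831567
Macaulay numerator sum_t t * PV_t:
  t * PV_t at t = 1.0000: 53.571429
  t * PV_t at t = 2.0000: 100.698174
  t * PV_t at t = 3.0000: 141.961711
  t * PV_t at t = 4.0000: 177.896882
  t * PV_t at t = 5.0000: 3875.581301
Macaulay duration D = (sum_t t * PV_t) / P = 4349.709497 / 970.831567 = 4.480396


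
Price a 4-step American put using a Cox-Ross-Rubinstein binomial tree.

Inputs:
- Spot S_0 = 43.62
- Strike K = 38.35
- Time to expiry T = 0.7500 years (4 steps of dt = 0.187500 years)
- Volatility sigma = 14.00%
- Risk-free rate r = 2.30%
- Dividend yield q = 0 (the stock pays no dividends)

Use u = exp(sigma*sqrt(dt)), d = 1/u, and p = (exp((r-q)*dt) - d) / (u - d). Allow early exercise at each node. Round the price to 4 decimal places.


Answer: Price = V(0,0) = 0.2159

Derivation:
dt = T/N = 0.187500
u = exp(sigma*sqrt(dt)) = 1.062497; d = 1/u = 0.941179
p = (exp((r-q)*dt) - d) / (u - d) = 0.520473
Discount per step: exp(-r*dt) = 0.995697
Stock lattice S(k, i) with i counting down-moves:
  k=0: S(0,0) = 43.6200
  k=1: S(1,0) = 46.3461; S(1,1) = 41.0542
  k=2: S(2,0) = 49.2426; S(2,1) = 43.6200; S(2,2) = 38.6394
  k=3: S(3,0) = 52.3201; S(3,1) = 46.3461; S(3,2) = 41.0542; S(3,3) = 36.3666
  k=4: S(4,0) = 55.5900; S(4,1) = 49.2426; S(4,2) = 43.6200; S(4,3) = 38.6394; S(4,4) = 34.2275
Terminal payoffs V(N, i) = max(K - S_T, 0):
  V(4,0) = 0.000000; V(4,1) = 0.000000; V(4,2) = 0.000000; V(4,3) = 0.000000; V(4,4) = 4.122526
Backward induction: V(k, i) = exp(-r*dt) * [p * V(k+1, i) + (1-p) * V(k+1, i+1)]; then take max(V_cont, immediate exercise) for American.
  V(3,0) = exp(-r*dt) * [p*0.000000 + (1-p)*0.000000] = 0.000000; exercise = 0.000000; V(3,0) = max -> 0.000000
  V(3,1) = exp(-r*dt) * [p*0.000000 + (1-p)*0.000000] = 0.000000; exercise = 0.000000; V(3,1) = max -> 0.000000
  V(3,2) = exp(-r*dt) * [p*0.000000 + (1-p)*0.000000] = 0.000000; exercise = 0.000000; V(3,2) = max -> 0.000000
  V(3,3) = exp(-r*dt) * [p*0.000000 + (1-p)*4.122526] = 1.968355; exercise = 1.983413; V(3,3) = max -> 1.983413
  V(2,0) = exp(-r*dt) * [p*0.000000 + (1-p)*0.000000] = 0.000000; exercise = 0.000000; V(2,0) = max -> 0.000000
  V(2,1) = exp(-r*dt) * [p*0.000000 + (1-p)*0.000000] = 0.000000; exercise = 0.000000; V(2,1) = max -> 0.000000
  V(2,2) = exp(-r*dt) * [p*0.000000 + (1-p)*1.983413] = 0.947007; exercise = 0.000000; V(2,2) = max -> 0.947007
  V(1,0) = exp(-r*dt) * [p*0.000000 + (1-p)*0.000000] = 0.000000; exercise = 0.000000; V(1,0) = max -> 0.000000
  V(1,1) = exp(-r*dt) * [p*0.000000 + (1-p)*0.947007] = 0.452161; exercise = 0.000000; V(1,1) = max -> 0.452161
  V(0,0) = exp(-r*dt) * [p*0.000000 + (1-p)*0.452161] = 0.215890; exercise = 0.000000; V(0,0) = max -> 0.215890


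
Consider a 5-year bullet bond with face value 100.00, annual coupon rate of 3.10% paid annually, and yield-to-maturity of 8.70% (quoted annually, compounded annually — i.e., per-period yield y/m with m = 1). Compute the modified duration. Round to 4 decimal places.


Answer: Modified duration = 4.2895

Derivation:
Coupon per period c = face * coupon_rate / m = 3.100000
Periods per year m = 1; per-period yield y/m = 0.087000
Number of cashflows N = 5
Cashflows (t years, CF_t, discount factor 1/(1+y/m)^(m*t), PV):
  t = 1.0000: CF_t = 3.100000, DF = 0.919963, PV = 2.851886
  t = 2.0000: CF_t = 3.100000, DF = 0.846332, PV = 2.623630
  t = 3.0000: CF_t = 3.100000, DF = 0.778595, PV = 2.413643
  t = 4.0000: CF_t = 3.100000, DF = 0.716278, PV = 2.220463
  t = 5.0000: CF_t = 103.100000, DF = 0.658950, PV = 67.937716
Price P = sum_t PV_t = 78.047338
First compute Macaulay numerator sum_t t * PV_t:
  t * PV_t at t = 1.0000: 2.851886
  t * PV_t at t = 2.0000: 5.247260
  t * PV_t at t = 3.0000: 7.240929
  t * PV_t at t = 4.0000: 8.881852
  t * PV_t at t = 5.0000: 339.688582
Macaulay duration D = 363.910509 / 78.047338 = 4.662690
Modified duration = D / (1 + y/m) = 4.662690 / (1 + 0.087000) = 4.289503


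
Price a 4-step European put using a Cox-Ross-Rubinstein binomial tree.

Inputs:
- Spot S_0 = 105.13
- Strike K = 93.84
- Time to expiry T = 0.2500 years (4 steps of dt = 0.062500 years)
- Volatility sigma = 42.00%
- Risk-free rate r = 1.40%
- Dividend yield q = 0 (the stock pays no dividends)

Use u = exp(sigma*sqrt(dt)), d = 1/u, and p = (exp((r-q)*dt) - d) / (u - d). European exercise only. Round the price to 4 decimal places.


Answer: Price = V(0,0) = 4.1707

Derivation:
dt = T/N = 0.062500
u = exp(sigma*sqrt(dt)) = 1.110711; d = 1/u = 0.900325
p = (exp((r-q)*dt) - d) / (u - d) = 0.477935
Discount per step: exp(-r*dt) = 0.999125
Stock lattice S(k, i) with i counting down-moves:
  k=0: S(0,0) = 105.1300
  k=1: S(1,0) = 116.7690; S(1,1) = 94.6511
  k=2: S(2,0) = 129.6966; S(2,1) = 105.1300; S(2,2) = 85.2167
  k=3: S(3,0) = 144.0554; S(3,1) = 116.7690; S(3,2) = 94.6511; S(3,3) = 76.7227
  k=4: S(4,0) = 160.0038; S(4,1) = 129.6966; S(4,2) = 105.1300; S(4,3) = 85.2167; S(4,4) = 69.0753
Terminal payoffs V(N, i) = max(K - S_T, 0):
  V(4,0) = 0.000000; V(4,1) = 0.000000; V(4,2) = 0.000000; V(4,3) = 8.623278; V(4,4) = 24.764668
Backward induction: V(k, i) = exp(-r*dt) * [p * V(k+1, i) + (1-p) * V(k+1, i+1)].
  V(3,0) = exp(-r*dt) * [p*0.000000 + (1-p)*0.000000] = 0.000000
  V(3,1) = exp(-r*dt) * [p*0.000000 + (1-p)*0.000000] = 0.000000
  V(3,2) = exp(-r*dt) * [p*0.000000 + (1-p)*8.623278] = 4.497975
  V(3,3) = exp(-r*dt) * [p*8.623278 + (1-p)*24.764668] = 17.035222
  V(2,0) = exp(-r*dt) * [p*0.000000 + (1-p)*0.000000] = 0.000000
  V(2,1) = exp(-r*dt) * [p*0.000000 + (1-p)*4.497975] = 2.346182
  V(2,2) = exp(-r*dt) * [p*4.497975 + (1-p)*17.035222] = 11.033575
  V(1,0) = exp(-r*dt) * [p*0.000000 + (1-p)*2.346182] = 1.223788
  V(1,1) = exp(-r*dt) * [p*2.346182 + (1-p)*11.033575] = 6.875547
  V(0,0) = exp(-r*dt) * [p*1.223788 + (1-p)*6.875547] = 4.170723


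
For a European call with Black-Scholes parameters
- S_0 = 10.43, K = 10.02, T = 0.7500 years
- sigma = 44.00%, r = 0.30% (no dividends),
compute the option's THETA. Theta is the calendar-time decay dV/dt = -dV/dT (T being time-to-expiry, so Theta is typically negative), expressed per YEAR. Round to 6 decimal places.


d1 = 0.3016738436; d2 = -0.0793773341
phi(d1) = 0.3811958145; exp(-qT) = 1.0000000000; exp(-rT) = 0.9977525294
Theta = -S*exp(-qT)*phi(d1)*sigma/(2*sqrt(T)) - r*K*exp(-rT)*N(d2) + q*S*exp(-qT)*N(d1)
N(d1) = 0.6185496452; N(d2) = 0.4683662483; sqrt(T) = 0.8660254038
Term 1 = -10.4300 * 1.0000000000 * 0.3811958145 * 0.4400 / (2 * 0.8660254038) = -1.0100072262
Term 2 = -0.0030 * 10.0200 * 0.9977525294 * 0.4683662483 = -0.0140474471
Term 3 = 0 (no dividend yield, q = 0)
Theta = -1.0100072262 + (-0.0140474471) + (0.0000000000) = -1.024055

Answer: Theta = -1.024055


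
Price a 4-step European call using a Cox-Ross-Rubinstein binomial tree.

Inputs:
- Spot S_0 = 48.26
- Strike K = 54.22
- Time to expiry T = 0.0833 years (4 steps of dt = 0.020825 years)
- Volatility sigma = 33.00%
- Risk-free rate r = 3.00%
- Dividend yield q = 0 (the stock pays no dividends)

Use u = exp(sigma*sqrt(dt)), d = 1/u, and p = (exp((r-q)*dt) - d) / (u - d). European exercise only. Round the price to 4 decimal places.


Answer: Price = V(0,0) = 0.2488

Derivation:
dt = T/N = 0.020825
u = exp(sigma*sqrt(dt)) = 1.048774; d = 1/u = 0.953494
p = (exp((r-q)*dt) - d) / (u - d) = 0.494656
Discount per step: exp(-r*dt) = 0.999375
Stock lattice S(k, i) with i counting down-moves:
  k=0: S(0,0) = 48.2600
  k=1: S(1,0) = 50.6138; S(1,1) = 46.0156
  k=2: S(2,0) = 53.0825; S(2,1) = 48.2600; S(2,2) = 43.8756
  k=3: S(3,0) = 55.6715; S(3,1) = 50.6138; S(3,2) = 46.0156; S(3,3) = 41.8352
  k=4: S(4,0) = 58.3868; S(4,1) = 53.0825; S(4,2) = 48.2600; S(4,3) = 43.8756; S(4,4) = 39.8896
Terminal payoffs V(N, i) = max(S_T - K, 0):
  V(4,0) = 4.166841; V(4,1) = 0.000000; V(4,2) = 0.000000; V(4,3) = 0.000000; V(4,4) = 0.000000
Backward induction: V(k, i) = exp(-r*dt) * [p * V(k+1, i) + (1-p) * V(k+1, i+1)].
  V(3,0) = exp(-r*dt) * [p*4.166841 + (1-p)*0.000000] = 2.059865
  V(3,1) = exp(-r*dt) * [p*0.000000 + (1-p)*0.000000] = 0.000000
  V(3,2) = exp(-r*dt) * [p*0.000000 + (1-p)*0.000000] = 0.000000
  V(3,3) = exp(-r*dt) * [p*0.000000 + (1-p)*0.000000] = 0.000000
  V(2,0) = exp(-r*dt) * [p*2.059865 + (1-p)*0.000000] = 1.018288
  V(2,1) = exp(-r*dt) * [p*0.000000 + (1-p)*0.000000] = 0.000000
  V(2,2) = exp(-r*dt) * [p*0.000000 + (1-p)*0.000000] = 0.000000
  V(1,0) = exp(-r*dt) * [p*1.018288 + (1-p)*0.000000] = 0.503387
  V(1,1) = exp(-r*dt) * [p*0.000000 + (1-p)*0.000000] = 0.000000
  V(0,0) = exp(-r*dt) * [p*0.503387 + (1-p)*0.000000] = 0.248848


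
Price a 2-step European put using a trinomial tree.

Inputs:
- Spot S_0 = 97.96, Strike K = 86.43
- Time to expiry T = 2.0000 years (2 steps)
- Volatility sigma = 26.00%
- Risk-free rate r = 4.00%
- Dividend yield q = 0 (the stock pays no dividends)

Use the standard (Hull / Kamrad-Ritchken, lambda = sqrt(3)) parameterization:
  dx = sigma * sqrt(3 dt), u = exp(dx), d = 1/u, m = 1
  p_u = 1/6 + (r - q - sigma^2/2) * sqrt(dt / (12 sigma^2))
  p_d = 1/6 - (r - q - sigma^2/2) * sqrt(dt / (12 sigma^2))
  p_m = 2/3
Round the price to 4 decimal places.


Answer: Price = V(0,0) = 5.8167

Derivation:
dt = T/N = 1.000000; dx = sigma*sqrt(3*dt) = 0.450333
u = exp(dx) = 1.568835; d = 1/u = 0.637416
p_u = 0.173550, p_m = 0.666667, p_d = 0.159783
Discount per step: exp(-r*dt) = 0.960789
Stock lattice S(k, j) with j the centered position index:
  k=0: S(0,+0) = 97.9600
  k=1: S(1,-1) = 62.4412; S(1,+0) = 97.9600; S(1,+1) = 153.6831
  k=2: S(2,-2) = 39.8010; S(2,-1) = 62.4412; S(2,+0) = 97.9600; S(2,+1) = 153.6831; S(2,+2) = 241.1033
Terminal payoffs V(N, j) = max(K - S_T, 0):
  V(2,-2) = 46.628969; V(2,-1) = 23.988756; V(2,+0) = 0.000000; V(2,+1) = 0.000000; V(2,+2) = 0.000000
Backward induction: V(k, j) = exp(-r*dt) * [p_u * V(k+1, j+1) + p_m * V(k+1, j) + p_d * V(k+1, j-1)]
  V(1,-1) = exp(-r*dt) * [p_u*0.000000 + p_m*23.988756 + p_d*46.628969] = 22.523801
  V(1,+0) = exp(-r*dt) * [p_u*0.000000 + p_m*0.000000 + p_d*23.988756] = 3.682699
  V(1,+1) = exp(-r*dt) * [p_u*0.000000 + p_m*0.000000 + p_d*0.000000] = 0.000000
  V(0,+0) = exp(-r*dt) * [p_u*0.000000 + p_m*3.682699 + p_d*22.523801] = 5.816667


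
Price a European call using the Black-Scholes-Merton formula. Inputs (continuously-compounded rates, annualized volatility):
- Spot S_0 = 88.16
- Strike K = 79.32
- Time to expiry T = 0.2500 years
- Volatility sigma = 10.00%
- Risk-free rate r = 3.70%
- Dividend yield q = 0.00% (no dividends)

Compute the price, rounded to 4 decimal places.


d1 = (ln(S/K) + (r - q + 0.5*sigma^2) * T) / (sigma * sqrt(T)) = 2.32326084
d2 = d1 - sigma * sqrt(T) = 2.27326084
exp(-rT) = 0.99079265; exp(-qT) = 1.00000000
C = S_0 * exp(-qT) * N(d1) - K * exp(-rT) * N(d2)
N(d1) = 0.98991743; N(d2) = 0.98849477
C = 88.1600 * 1.00000000 * 0.98991743 - 79.3200 * 0.99079265 * 0.98849477 = 9.5856

Answer: Price = 9.5856


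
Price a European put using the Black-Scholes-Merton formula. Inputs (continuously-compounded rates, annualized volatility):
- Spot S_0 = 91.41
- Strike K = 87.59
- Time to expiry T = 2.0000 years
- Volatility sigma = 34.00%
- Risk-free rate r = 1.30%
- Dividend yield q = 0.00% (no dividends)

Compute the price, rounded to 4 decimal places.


Answer: Price = 13.9245

Derivation:
d1 = (ln(S/K) + (r - q + 0.5*sigma^2) * T) / (sigma * sqrt(T)) = 0.38326861
d2 = d1 - sigma * sqrt(T) = -0.09756400
exp(-rT) = 0.97433509; exp(-qT) = 1.00000000
P = K * exp(-rT) * N(-d2) - S_0 * exp(-qT) * N(-d1)
N(-d1) = 0.35076031; N(-d2) = 0.53886075
P = 87.5900 * 0.97433509 * 0.53886075 - 91.4100 * 1.00000000 * 0.35076031 = 13.9245


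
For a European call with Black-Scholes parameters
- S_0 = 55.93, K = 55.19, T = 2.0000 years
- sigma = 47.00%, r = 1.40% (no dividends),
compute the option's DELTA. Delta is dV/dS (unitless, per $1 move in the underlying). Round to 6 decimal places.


Answer: Delta = 0.653396

Derivation:
d1 = 0.3945040978; d2 = -0.2701762765
phi(d1) = 0.3690750475; exp(-qT) = 1.0000000000; exp(-rT) = 0.9723883668
N(d1) = 0.6533955488
Delta = exp(-qT) * N(d1) = 1.0000000000 * 0.6533955488 = 0.653396


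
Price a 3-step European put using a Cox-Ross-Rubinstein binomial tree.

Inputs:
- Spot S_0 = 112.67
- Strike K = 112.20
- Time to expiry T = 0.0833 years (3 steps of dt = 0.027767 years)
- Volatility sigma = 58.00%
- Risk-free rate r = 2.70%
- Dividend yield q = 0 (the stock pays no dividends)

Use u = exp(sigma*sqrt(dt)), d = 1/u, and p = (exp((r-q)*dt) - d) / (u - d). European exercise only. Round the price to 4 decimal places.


Answer: Price = V(0,0) = 7.7703

Derivation:
dt = T/N = 0.027767
u = exp(sigma*sqrt(dt)) = 1.101472; d = 1/u = 0.907876
p = (exp((r-q)*dt) - d) / (u - d) = 0.479731
Discount per step: exp(-r*dt) = 0.999251
Stock lattice S(k, i) with i counting down-moves:
  k=0: S(0,0) = 112.6700
  k=1: S(1,0) = 124.1028; S(1,1) = 102.2904
  k=2: S(2,0) = 136.6958; S(2,1) = 112.6700; S(2,2) = 92.8670
  k=3: S(3,0) = 150.5666; S(3,1) = 124.1028; S(3,2) = 102.2904; S(3,3) = 84.3117
Terminal payoffs V(N, i) = max(K - S_T, 0):
  V(3,0) = 0.000000; V(3,1) = 0.000000; V(3,2) = 9.909597; V(3,3) = 27.888253
Backward induction: V(k, i) = exp(-r*dt) * [p * V(k+1, i) + (1-p) * V(k+1, i+1)].
  V(2,0) = exp(-r*dt) * [p*0.000000 + (1-p)*0.000000] = 0.000000
  V(2,1) = exp(-r*dt) * [p*0.000000 + (1-p)*9.909597] = 5.151793
  V(2,2) = exp(-r*dt) * [p*9.909597 + (1-p)*27.888253] = 19.248900
  V(1,0) = exp(-r*dt) * [p*0.000000 + (1-p)*5.151793] = 2.678310
  V(1,1) = exp(-r*dt) * [p*5.151793 + (1-p)*19.248900] = 12.476725
  V(0,0) = exp(-r*dt) * [p*2.678310 + (1-p)*12.476725] = 7.770295


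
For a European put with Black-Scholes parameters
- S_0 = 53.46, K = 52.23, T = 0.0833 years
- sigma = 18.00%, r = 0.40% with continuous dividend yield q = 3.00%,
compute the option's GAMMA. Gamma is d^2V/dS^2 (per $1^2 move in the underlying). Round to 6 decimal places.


Answer: Gamma = 0.130501

Derivation:
d1 = 0.4323356947; d2 = 0.3803845639
phi(d1) = 0.3633474973; exp(-qT) = 0.9975041199; exp(-rT) = 0.9996668555
Gamma = exp(-qT) * phi(d1) / (S * sigma * sqrt(T)) = 0.9975041199 * 0.3633474973 / (53.4600 * 0.1800 * 0.2886173938) = 0.130501


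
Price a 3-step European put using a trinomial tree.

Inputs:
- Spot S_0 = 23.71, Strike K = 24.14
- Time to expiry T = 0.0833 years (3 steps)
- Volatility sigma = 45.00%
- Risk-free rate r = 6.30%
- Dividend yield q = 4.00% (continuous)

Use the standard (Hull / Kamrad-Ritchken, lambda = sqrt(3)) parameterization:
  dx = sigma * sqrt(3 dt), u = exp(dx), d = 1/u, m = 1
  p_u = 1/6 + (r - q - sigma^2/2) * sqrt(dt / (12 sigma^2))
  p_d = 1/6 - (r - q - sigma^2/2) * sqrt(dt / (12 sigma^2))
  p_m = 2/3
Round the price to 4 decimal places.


Answer: Price = V(0,0) = 1.3923

Derivation:
dt = T/N = 0.027767; dx = sigma*sqrt(3*dt) = 0.129878
u = exp(dx) = 1.138689; d = 1/u = 0.878203
p_u = 0.158302, p_m = 0.666667, p_d = 0.175031
Discount per step: exp(-r*dt) = 0.998252
Stock lattice S(k, j) with j the centered position index:
  k=0: S(0,+0) = 23.7100
  k=1: S(1,-1) = 20.8222; S(1,+0) = 23.7100; S(1,+1) = 26.9983
  k=2: S(2,-2) = 18.2861; S(2,-1) = 20.8222; S(2,+0) = 23.7100; S(2,+1) = 26.9983; S(2,+2) = 30.7427
  k=3: S(3,-3) = 16.0589; S(3,-2) = 18.2861; S(3,-1) = 20.8222; S(3,+0) = 23.7100; S(3,+1) = 26.9983; S(3,+2) = 30.7427; S(3,+3) = 35.0064
Terminal payoffs V(N, j) = max(K - S_T, 0):
  V(3,-3) = 8.081097; V(3,-2) = 5.853899; V(3,-1) = 3.317814; V(3,+0) = 0.430000; V(3,+1) = 0.000000; V(3,+2) = 0.000000; V(3,+3) = 0.000000
Backward induction: V(k, j) = exp(-r*dt) * [p_u * V(k+1, j+1) + p_m * V(k+1, j) + p_d * V(k+1, j-1)]
  V(2,-2) = exp(-r*dt) * [p_u*3.317814 + p_m*5.853899 + p_d*8.081097] = 5.832050
  V(2,-1) = exp(-r*dt) * [p_u*0.430000 + p_m*3.317814 + p_d*5.853899] = 3.298785
  V(2,+0) = exp(-r*dt) * [p_u*0.000000 + p_m*0.430000 + p_d*3.317814] = 0.865872
  V(2,+1) = exp(-r*dt) * [p_u*0.000000 + p_m*0.000000 + p_d*0.430000] = 0.075132
  V(2,+2) = exp(-r*dt) * [p_u*0.000000 + p_m*0.000000 + p_d*0.000000] = 0.000000
  V(1,-1) = exp(-r*dt) * [p_u*0.865872 + p_m*3.298785 + p_d*5.832050] = 3.351183
  V(1,+0) = exp(-r*dt) * [p_u*0.075132 + p_m*0.865872 + p_d*3.298785] = 1.164493
  V(1,+1) = exp(-r*dt) * [p_u*0.000000 + p_m*0.075132 + p_d*0.865872] = 0.201290
  V(0,+0) = exp(-r*dt) * [p_u*0.201290 + p_m*1.164493 + p_d*3.351183] = 1.392317


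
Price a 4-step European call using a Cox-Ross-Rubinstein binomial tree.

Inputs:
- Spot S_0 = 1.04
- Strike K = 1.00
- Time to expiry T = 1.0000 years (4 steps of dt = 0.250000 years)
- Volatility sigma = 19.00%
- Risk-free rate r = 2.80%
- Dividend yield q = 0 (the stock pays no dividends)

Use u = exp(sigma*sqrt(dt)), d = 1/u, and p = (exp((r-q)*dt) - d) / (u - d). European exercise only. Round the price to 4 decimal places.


dt = T/N = 0.250000
u = exp(sigma*sqrt(dt)) = 1.099659; d = 1/u = 0.909373
p = (exp((r-q)*dt) - d) / (u - d) = 0.513184
Discount per step: exp(-r*dt) = 0.993024
Stock lattice S(k, i) with i counting down-moves:
  k=0: S(0,0) = 1.0400
  k=1: S(1,0) = 1.1436; S(1,1) = 0.9457
  k=2: S(2,0) = 1.2576; S(2,1) = 1.0400; S(2,2) = 0.8600
  k=3: S(3,0) = 1.3830; S(3,1) = 1.1436; S(3,2) = 0.9457; S(3,3) = 0.7821
  k=4: S(4,0) = 1.5208; S(4,1) = 1.2576; S(4,2) = 1.0400; S(4,3) = 0.8600; S(4,4) = 0.7112
Terminal payoffs V(N, i) = max(S_T - K, 0):
  V(4,0) = 0.520776; V(4,1) = 0.257620; V(4,2) = 0.040000; V(4,3) = 0.000000; V(4,4) = 0.000000
Backward induction: V(k, i) = exp(-r*dt) * [p * V(k+1, i) + (1-p) * V(k+1, i+1)].
  V(3,0) = exp(-r*dt) * [p*0.520776 + (1-p)*0.257620] = 0.389928
  V(3,1) = exp(-r*dt) * [p*0.257620 + (1-p)*0.040000] = 0.150621
  V(3,2) = exp(-r*dt) * [p*0.040000 + (1-p)*0.000000] = 0.020384
  V(3,3) = exp(-r*dt) * [p*0.000000 + (1-p)*0.000000] = 0.000000
  V(2,0) = exp(-r*dt) * [p*0.389928 + (1-p)*0.150621] = 0.271522
  V(2,1) = exp(-r*dt) * [p*0.150621 + (1-p)*0.020384] = 0.086611
  V(2,2) = exp(-r*dt) * [p*0.020384 + (1-p)*0.000000] = 0.010388
  V(1,0) = exp(-r*dt) * [p*0.271522 + (1-p)*0.086611] = 0.180238
  V(1,1) = exp(-r*dt) * [p*0.086611 + (1-p)*0.010388] = 0.049159
  V(0,0) = exp(-r*dt) * [p*0.180238 + (1-p)*0.049159] = 0.115615

Answer: Price = V(0,0) = 0.1156


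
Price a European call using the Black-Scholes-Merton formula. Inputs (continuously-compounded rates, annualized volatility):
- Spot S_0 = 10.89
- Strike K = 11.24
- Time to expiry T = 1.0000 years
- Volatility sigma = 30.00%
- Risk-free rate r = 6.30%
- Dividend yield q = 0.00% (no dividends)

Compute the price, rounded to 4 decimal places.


d1 = (ln(S/K) + (r - q + 0.5*sigma^2) * T) / (sigma * sqrt(T)) = 0.25455364
d2 = d1 - sigma * sqrt(T) = -0.04544636
exp(-rT) = 0.93894347; exp(-qT) = 1.00000000
C = S_0 * exp(-qT) * N(d1) - K * exp(-rT) * N(d2)
N(d1) = 0.60046607; N(d2) = 0.48187577
C = 10.8900 * 1.00000000 * 0.60046607 - 11.2400 * 0.93894347 * 0.48187577 = 1.4535

Answer: Price = 1.4535


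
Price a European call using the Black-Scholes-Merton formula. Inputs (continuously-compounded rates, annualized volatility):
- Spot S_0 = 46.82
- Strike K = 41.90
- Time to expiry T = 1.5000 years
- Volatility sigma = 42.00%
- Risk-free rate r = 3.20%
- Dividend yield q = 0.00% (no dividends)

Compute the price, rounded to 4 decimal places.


d1 = (ln(S/K) + (r - q + 0.5*sigma^2) * T) / (sigma * sqrt(T)) = 0.56634659
d2 = d1 - sigma * sqrt(T) = 0.05195375
exp(-rT) = 0.95313379; exp(-qT) = 1.00000000
C = S_0 * exp(-qT) * N(d1) - K * exp(-rT) * N(d2)
N(d1) = 0.71442090; N(d2) = 0.52071723
C = 46.8200 * 1.00000000 * 0.71442090 - 41.9000 * 0.95313379 * 0.52071723 = 12.6537

Answer: Price = 12.6537


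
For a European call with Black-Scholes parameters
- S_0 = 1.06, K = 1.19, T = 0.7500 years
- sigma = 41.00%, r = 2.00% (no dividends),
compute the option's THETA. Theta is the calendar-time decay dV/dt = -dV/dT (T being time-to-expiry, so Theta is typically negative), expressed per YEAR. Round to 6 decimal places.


d1 = -0.1060265721; d2 = -0.4610969876
phi(d1) = 0.3967061891; exp(-qT) = 1.0000000000; exp(-rT) = 0.9851119396
Theta = -S*exp(-qT)*phi(d1)*sigma/(2*sqrt(T)) - r*K*exp(-rT)*N(d2) + q*S*exp(-qT)*N(d1)
N(d1) = 0.4577806348; N(d2) = 0.3223645114; sqrt(T) = 0.8660254038
Term 1 = -1.0600 * 1.0000000000 * 0.3967061891 * 0.4100 / (2 * 0.8660254038) = -0.0995400995
Term 2 = -0.0200 * 1.1900 * 0.9851119396 * 0.3223645114 = -0.0075580501
Term 3 = 0 (no dividend yield, q = 0)
Theta = -0.0995400995 + (-0.0075580501) + (0.0000000000) = -0.107098

Answer: Theta = -0.107098


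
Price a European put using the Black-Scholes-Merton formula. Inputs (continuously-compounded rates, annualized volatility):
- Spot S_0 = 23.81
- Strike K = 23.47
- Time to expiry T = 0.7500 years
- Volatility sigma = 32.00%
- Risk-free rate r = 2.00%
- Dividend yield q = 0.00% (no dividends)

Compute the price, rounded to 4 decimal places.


Answer: Price = 2.2557

Derivation:
d1 = (ln(S/K) + (r - q + 0.5*sigma^2) * T) / (sigma * sqrt(T)) = 0.24458957
d2 = d1 - sigma * sqrt(T) = -0.03253856
exp(-rT) = 0.98511194; exp(-qT) = 1.00000000
P = K * exp(-rT) * N(-d2) - S_0 * exp(-qT) * N(-d1)
N(-d1) = 0.40338712; N(-d2) = 0.51297872
P = 23.4700 * 0.98511194 * 0.51297872 - 23.8100 * 1.00000000 * 0.40338712 = 2.2557


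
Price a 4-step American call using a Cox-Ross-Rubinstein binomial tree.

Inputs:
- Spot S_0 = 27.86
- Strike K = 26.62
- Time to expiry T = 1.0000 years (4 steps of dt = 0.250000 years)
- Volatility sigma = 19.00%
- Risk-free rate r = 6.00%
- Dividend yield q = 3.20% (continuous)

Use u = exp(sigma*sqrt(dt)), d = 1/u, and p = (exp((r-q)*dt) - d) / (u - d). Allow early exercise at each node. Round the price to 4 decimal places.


dt = T/N = 0.250000
u = exp(sigma*sqrt(dt)) = 1.099659; d = 1/u = 0.909373
p = (exp((r-q)*dt) - d) / (u - d) = 0.513184
Discount per step: exp(-r*dt) = 0.985112
Stock lattice S(k, i) with i counting down-moves:
  k=0: S(0,0) = 27.8600
  k=1: S(1,0) = 30.6365; S(1,1) = 25.3351
  k=2: S(2,0) = 33.6897; S(2,1) = 27.8600; S(2,2) = 23.0391
  k=3: S(3,0) = 37.0472; S(3,1) = 30.6365; S(3,2) = 25.3351; S(3,3) = 20.9511
  k=4: S(4,0) = 40.7392; S(4,1) = 33.6897; S(4,2) = 27.8600; S(4,3) = 23.0391; S(4,4) = 19.0524
Terminal payoffs V(N, i) = max(S_T - K, 0):
  V(4,0) = 14.119249; V(4,1) = 7.069694; V(4,2) = 1.240000; V(4,3) = 0.000000; V(4,4) = 0.000000
Backward induction: V(k, i) = exp(-r*dt) * [p * V(k+1, i) + (1-p) * V(k+1, i+1)]; then take max(V_cont, immediate exercise) for American.
  V(3,0) = exp(-r*dt) * [p*14.119249 + (1-p)*7.069694] = 10.528295; exercise = 10.427170; V(3,0) = max -> 10.528295
  V(3,1) = exp(-r*dt) * [p*7.069694 + (1-p)*1.240000] = 4.168702; exercise = 4.016496; V(3,1) = max -> 4.168702
  V(3,2) = exp(-r*dt) * [p*1.240000 + (1-p)*0.000000] = 0.626874; exercise = 0.000000; V(3,2) = max -> 0.626874
  V(3,3) = exp(-r*dt) * [p*0.000000 + (1-p)*0.000000] = 0.000000; exercise = 0.000000; V(3,3) = max -> 0.000000
  V(2,0) = exp(-r*dt) * [p*10.528295 + (1-p)*4.168702] = 7.321688; exercise = 7.069694; V(2,0) = max -> 7.321688
  V(2,1) = exp(-r*dt) * [p*4.168702 + (1-p)*0.626874] = 2.408088; exercise = 1.240000; V(2,1) = max -> 2.408088
  V(2,2) = exp(-r*dt) * [p*0.626874 + (1-p)*0.000000] = 0.316912; exercise = 0.000000; V(2,2) = max -> 0.316912
  V(1,0) = exp(-r*dt) * [p*7.321688 + (1-p)*2.408088] = 4.856274; exercise = 4.016496; V(1,0) = max -> 4.856274
  V(1,1) = exp(-r*dt) * [p*2.408088 + (1-p)*0.316912] = 1.369374; exercise = 0.000000; V(1,1) = max -> 1.369374
  V(0,0) = exp(-r*dt) * [p*4.856274 + (1-p)*1.369374] = 3.111766; exercise = 1.240000; V(0,0) = max -> 3.111766

Answer: Price = V(0,0) = 3.1118


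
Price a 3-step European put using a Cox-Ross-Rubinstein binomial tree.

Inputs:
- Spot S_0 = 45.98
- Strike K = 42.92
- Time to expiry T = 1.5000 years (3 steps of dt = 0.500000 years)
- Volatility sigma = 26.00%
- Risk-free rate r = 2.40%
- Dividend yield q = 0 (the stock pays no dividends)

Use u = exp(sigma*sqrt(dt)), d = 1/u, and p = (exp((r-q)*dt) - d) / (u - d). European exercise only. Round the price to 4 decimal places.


Answer: Price = V(0,0) = 3.8720

Derivation:
dt = T/N = 0.500000
u = exp(sigma*sqrt(dt)) = 1.201833; d = 1/u = 0.832062
p = (exp((r-q)*dt) - d) / (u - d) = 0.486815
Discount per step: exp(-r*dt) = 0.988072
Stock lattice S(k, i) with i counting down-moves:
  k=0: S(0,0) = 45.9800
  k=1: S(1,0) = 55.2603; S(1,1) = 38.2582
  k=2: S(2,0) = 66.4136; S(2,1) = 45.9800; S(2,2) = 31.8332
  k=3: S(3,0) = 79.8181; S(3,1) = 55.2603; S(3,2) = 38.2582; S(3,3) = 26.4872
Terminal payoffs V(N, i) = max(K - S_T, 0):
  V(3,0) = 0.000000; V(3,1) = 0.000000; V(3,2) = 4.661768; V(3,3) = 16.432757
Backward induction: V(k, i) = exp(-r*dt) * [p * V(k+1, i) + (1-p) * V(k+1, i+1)].
  V(2,0) = exp(-r*dt) * [p*0.000000 + (1-p)*0.000000] = 0.000000
  V(2,1) = exp(-r*dt) * [p*0.000000 + (1-p)*4.661768] = 2.363812
  V(2,2) = exp(-r*dt) * [p*4.661768 + (1-p)*16.432757] = 10.574799
  V(1,0) = exp(-r*dt) * [p*0.000000 + (1-p)*2.363812] = 1.198603
  V(1,1) = exp(-r*dt) * [p*2.363812 + (1-p)*10.574799] = 6.499107
  V(0,0) = exp(-r*dt) * [p*1.198603 + (1-p)*6.499107] = 3.871997


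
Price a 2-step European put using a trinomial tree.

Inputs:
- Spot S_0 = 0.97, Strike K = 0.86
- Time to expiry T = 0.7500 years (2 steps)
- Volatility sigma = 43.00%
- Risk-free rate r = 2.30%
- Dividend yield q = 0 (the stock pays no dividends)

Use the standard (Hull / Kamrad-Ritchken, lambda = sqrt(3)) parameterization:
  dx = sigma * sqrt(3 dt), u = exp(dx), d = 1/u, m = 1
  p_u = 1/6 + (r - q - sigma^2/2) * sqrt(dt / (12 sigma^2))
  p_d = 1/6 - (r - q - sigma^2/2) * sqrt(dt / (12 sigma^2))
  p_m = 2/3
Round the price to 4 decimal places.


dt = T/N = 0.375000; dx = sigma*sqrt(3*dt) = 0.456084
u = exp(dx) = 1.577883; d = 1/u = 0.633761
p_u = 0.138115, p_m = 0.666667, p_d = 0.195218
Discount per step: exp(-r*dt) = 0.991412
Stock lattice S(k, j) with j the centered position index:
  k=0: S(0,+0) = 0.9700
  k=1: S(1,-1) = 0.6147; S(1,+0) = 0.9700; S(1,+1) = 1.5305
  k=2: S(2,-2) = 0.3896; S(2,-1) = 0.6147; S(2,+0) = 0.9700; S(2,+1) = 1.5305; S(2,+2) = 2.4150
Terminal payoffs V(N, j) = max(K - S_T, 0):
  V(2,-2) = 0.470397; V(2,-1) = 0.245252; V(2,+0) = 0.000000; V(2,+1) = 0.000000; V(2,+2) = 0.000000
Backward induction: V(k, j) = exp(-r*dt) * [p_u * V(k+1, j+1) + p_m * V(k+1, j) + p_d * V(k+1, j-1)]
  V(1,-1) = exp(-r*dt) * [p_u*0.000000 + p_m*0.245252 + p_d*0.470397] = 0.253139
  V(1,+0) = exp(-r*dt) * [p_u*0.000000 + p_m*0.000000 + p_d*0.245252] = 0.047467
  V(1,+1) = exp(-r*dt) * [p_u*0.000000 + p_m*0.000000 + p_d*0.000000] = 0.000000
  V(0,+0) = exp(-r*dt) * [p_u*0.000000 + p_m*0.047467 + p_d*0.253139] = 0.080365

Answer: Price = V(0,0) = 0.0804


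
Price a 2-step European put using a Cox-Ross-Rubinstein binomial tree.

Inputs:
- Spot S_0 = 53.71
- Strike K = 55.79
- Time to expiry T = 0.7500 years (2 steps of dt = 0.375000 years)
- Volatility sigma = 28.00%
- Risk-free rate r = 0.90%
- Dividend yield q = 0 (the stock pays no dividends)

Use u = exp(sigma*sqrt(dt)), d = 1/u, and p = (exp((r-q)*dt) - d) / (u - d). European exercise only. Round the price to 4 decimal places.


dt = T/N = 0.375000
u = exp(sigma*sqrt(dt)) = 1.187042; d = 1/u = 0.842430
p = (exp((r-q)*dt) - d) / (u - d) = 0.467049
Discount per step: exp(-r*dt) = 0.996631
Stock lattice S(k, i) with i counting down-moves:
  k=0: S(0,0) = 53.7100
  k=1: S(1,0) = 63.7560; S(1,1) = 45.2469
  k=2: S(2,0) = 75.6810; S(2,1) = 53.7100; S(2,2) = 38.1174
Terminal payoffs V(N, i) = max(K - S_T, 0):
  V(2,0) = 0.000000; V(2,1) = 2.080000; V(2,2) = 17.672609
Backward induction: V(k, i) = exp(-r*dt) * [p * V(k+1, i) + (1-p) * V(k+1, i+1)].
  V(1,0) = exp(-r*dt) * [p*0.000000 + (1-p)*2.080000] = 1.104803
  V(1,1) = exp(-r*dt) * [p*2.080000 + (1-p)*17.672609] = 10.355092
  V(0,0) = exp(-r*dt) * [p*1.104803 + (1-p)*10.355092] = 6.014422

Answer: Price = V(0,0) = 6.0144


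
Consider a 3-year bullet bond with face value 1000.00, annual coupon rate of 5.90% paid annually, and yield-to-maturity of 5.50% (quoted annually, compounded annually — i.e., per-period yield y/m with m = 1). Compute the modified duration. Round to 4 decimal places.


Answer: Modified duration = 2.6890

Derivation:
Coupon per period c = face * coupon_rate / m = 59.000000
Periods per year m = 1; per-period yield y/m = 0.055000
Number of cashflows N = 3
Cashflows (t years, CF_t, discount factor 1/(1+y/m)^(m*t), PV):
  t = 1.0000: CF_t = 59.000000, DF = 0.947867, PV = 55.924171
  t = 2.0000: CF_t = 59.000000, DF = 0.898452, PV = 53.008693
  t = 3.0000: CF_t = 1059.000000, DF = 0.851614, PV = 901.858870
Price P = sum_t PV_t = 1010.791734
First compute Macaulay numerator sum_t t * PV_t:
  t * PV_t at t = 1.0000: 55.924171
  t * PV_t at t = 2.0000: 106.017385
  t * PV_t at t = 3.0000: 2705.576611
Macaulay duration D = 2867.518167 / 1010.791734 = 2.836903
Modified duration = D / (1 + y/m) = 2.836903 / (1 + 0.055000) = 2.689008


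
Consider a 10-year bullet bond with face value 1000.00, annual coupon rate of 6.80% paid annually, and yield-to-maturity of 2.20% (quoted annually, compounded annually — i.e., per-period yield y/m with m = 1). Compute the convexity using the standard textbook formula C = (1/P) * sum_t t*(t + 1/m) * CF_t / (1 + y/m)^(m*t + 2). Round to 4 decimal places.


Answer: Convexity = 77.3256

Derivation:
Coupon per period c = face * coupon_rate / m = 68.000000
Periods per year m = 1; per-period yield y/m = 0.022000
Number of cashflows N = 10
Cashflows (t years, CF_t, discount factor 1/(1+y/m)^(m*t), PV):
  t = 1.0000: CF_t = 68.000000, DF = 0.978474, PV = 66.536204
  t = 2.0000: CF_t = 68.000000, DF = 0.957411, PV = 65.103917
  t = 3.0000: CF_t = 68.000000, DF = 0.936801, PV = 63.702463
  t = 4.0000: CF_t = 68.000000, DF = 0.916635, PV = 62.331177
  t = 5.0000: CF_t = 68.000000, DF = 0.896903, PV = 60.989410
  t = 6.0000: CF_t = 68.000000, DF = 0.877596, PV = 59.676527
  t = 7.0000: CF_t = 68.000000, DF = 0.858704, PV = 58.391905
  t = 8.0000: CF_t = 68.000000, DF = 0.840220, PV = 57.134936
  t = 9.0000: CF_t = 68.000000, DF = 0.822133, PV = 55.905026
  t = 10.0000: CF_t = 1068.000000, DF = 0.804435, PV = 859.136746
Price P = sum_t PV_t = 1408.908311
Convexity numerator sum_t t*(t + 1/m) * CF_t / (1+y/m)^(m*t + 2):
  t = 1.0000: term = 127.404926
  t = 2.0000: term = 373.987064
  t = 3.0000: term = 731.872923
  t = 4.0000: term = 1193.530533
  t = 5.0000: term = 1751.757142
  t = 6.0000: term = 2399.667318
  t = 7.0000: term = 3130.681432
  t = 8.0000: term = 3938.514522
  t = 9.0000: term = 4817.165511
  t = 10.0000: term = 90480.124242
Convexity = (1/P) * sum = 108944.705614 / 1408.908311 = 77.325618


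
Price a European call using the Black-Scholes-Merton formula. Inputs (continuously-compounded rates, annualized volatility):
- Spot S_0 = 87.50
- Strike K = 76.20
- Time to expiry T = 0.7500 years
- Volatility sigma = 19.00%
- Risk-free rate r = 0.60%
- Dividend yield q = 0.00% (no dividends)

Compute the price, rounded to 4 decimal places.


d1 = (ln(S/K) + (r - q + 0.5*sigma^2) * T) / (sigma * sqrt(T)) = 0.94998326
d2 = d1 - sigma * sqrt(T) = 0.78543843
exp(-rT) = 0.99551011; exp(-qT) = 1.00000000
C = S_0 * exp(-qT) * N(d1) - K * exp(-rT) * N(d2)
N(d1) = 0.82893962; N(d2) = 0.78390172
C = 87.5000 * 1.00000000 * 0.82893962 - 76.2000 * 0.99551011 * 0.78390172 = 13.0671

Answer: Price = 13.0671


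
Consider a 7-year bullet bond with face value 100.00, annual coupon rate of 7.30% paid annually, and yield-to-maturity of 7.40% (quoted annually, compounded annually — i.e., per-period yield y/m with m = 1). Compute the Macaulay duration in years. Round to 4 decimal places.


Coupon per period c = face * coupon_rate / m = 7.300000
Periods per year m = 1; per-period yield y/m = 0.074000
Number of cashflows N = 7
Cashflows (t years, CF_t, discount factor 1/(1+y/m)^(m*t), PV):
  t = 1.0000: CF_t = 7.300000, DF = 0.931099, PV = 6.797020
  t = 2.0000: CF_t = 7.300000, DF = 0.866945, PV = 6.328697
  t = 3.0000: CF_t = 7.300000, DF = 0.807211, PV = 5.892641
  t = 4.0000: CF_t = 7.300000, DF = 0.751593, PV = 5.486631
  t = 5.0000: CF_t = 7.300000, DF = 0.699808, PV = 5.108595
  t = 6.0000: CF_t = 7.300000, DF = 0.651590, PV = 4.756606
  t = 7.0000: CF_t = 107.300000, DF = 0.606694, PV = 65.098316
Price P = sum_t PV_t = 99.468506
Macaulay numerator sum_t t * PV_t:
  t * PV_t at t = 1.0000: 6.797020
  t * PV_t at t = 2.0000: 12.657394
  t * PV_t at t = 3.0000: 17.677924
  t * PV_t at t = 4.0000: 21.946523
  t * PV_t at t = 5.0000: 25.542974
  t * PV_t at t = 6.0000: 28.539636
  t * PV_t at t = 7.0000: 455.688210
Macaulay duration D = (sum_t t * PV_t) / P = 568.849681 / 99.468506 = 5.718892

Answer: Macaulay duration = 5.7189 years


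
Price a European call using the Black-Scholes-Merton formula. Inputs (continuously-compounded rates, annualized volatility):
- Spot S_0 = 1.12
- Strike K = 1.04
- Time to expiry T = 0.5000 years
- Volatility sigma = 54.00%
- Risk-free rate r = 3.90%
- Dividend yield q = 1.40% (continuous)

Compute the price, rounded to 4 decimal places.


d1 = (ln(S/K) + (r - q + 0.5*sigma^2) * T) / (sigma * sqrt(T)) = 0.41773766
d2 = d1 - sigma * sqrt(T) = 0.03590000
exp(-rT) = 0.98068890; exp(-qT) = 0.99302444
C = S_0 * exp(-qT) * N(d1) - K * exp(-rT) * N(d2)
N(d1) = 0.66193053; N(d2) = 0.51431895
C = 1.1200 * 0.99302444 * 0.66193053 - 1.0400 * 0.98068890 * 0.51431895 = 0.2116

Answer: Price = 0.2116


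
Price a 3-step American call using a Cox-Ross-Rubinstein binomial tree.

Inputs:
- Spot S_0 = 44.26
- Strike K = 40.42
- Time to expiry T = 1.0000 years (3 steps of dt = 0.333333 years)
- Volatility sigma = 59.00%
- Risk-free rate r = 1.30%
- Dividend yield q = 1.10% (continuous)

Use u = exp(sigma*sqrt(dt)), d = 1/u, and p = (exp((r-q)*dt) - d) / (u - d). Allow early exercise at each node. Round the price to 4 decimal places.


Answer: Price = V(0,0) = 12.4551

Derivation:
dt = T/N = 0.333333
u = exp(sigma*sqrt(dt)) = 1.405842; d = 1/u = 0.711317
p = (exp((r-q)*dt) - d) / (u - d) = 0.416615
Discount per step: exp(-r*dt) = 0.995676
Stock lattice S(k, i) with i counting down-moves:
  k=0: S(0,0) = 44.2600
  k=1: S(1,0) = 62.2226; S(1,1) = 31.4829
  k=2: S(2,0) = 87.4751; S(2,1) = 44.2600; S(2,2) = 22.3943
  k=3: S(3,0) = 122.9763; S(3,1) = 62.2226; S(3,2) = 31.4829; S(3,3) = 15.9295
Terminal payoffs V(N, i) = max(S_T - K, 0):
  V(3,0) = 82.556258; V(3,1) = 21.802582; V(3,2) = 0.000000; V(3,3) = 0.000000
Backward induction: V(k, i) = exp(-r*dt) * [p * V(k+1, i) + (1-p) * V(k+1, i+1)]; then take max(V_cont, immediate exercise) for American.
  V(2,0) = exp(-r*dt) * [p*82.556258 + (1-p)*21.802582] = 46.909761; exercise = 47.055141; V(2,0) = max -> 47.055141
  V(2,1) = exp(-r*dt) * [p*21.802582 + (1-p)*0.000000] = 9.044008; exercise = 3.840000; V(2,1) = max -> 9.044008
  V(2,2) = exp(-r*dt) * [p*0.000000 + (1-p)*0.000000] = 0.000000; exercise = 0.000000; V(2,2) = max -> 0.000000
  V(1,0) = exp(-r*dt) * [p*47.055141 + (1-p)*9.044008] = 24.772438; exercise = 21.802582; V(1,0) = max -> 24.772438
  V(1,1) = exp(-r*dt) * [p*9.044008 + (1-p)*0.000000] = 3.751578; exercise = 0.000000; V(1,1) = max -> 3.751578
  V(0,0) = exp(-r*dt) * [p*24.772438 + (1-p)*3.751578] = 12.455095; exercise = 3.840000; V(0,0) = max -> 12.455095
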